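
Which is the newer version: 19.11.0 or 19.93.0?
19.93.0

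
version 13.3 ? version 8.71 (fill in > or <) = >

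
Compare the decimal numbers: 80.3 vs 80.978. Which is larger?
80.978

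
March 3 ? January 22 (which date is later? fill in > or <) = >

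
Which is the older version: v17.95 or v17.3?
v17.3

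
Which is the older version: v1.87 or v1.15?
v1.15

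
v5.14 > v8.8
False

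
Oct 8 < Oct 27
True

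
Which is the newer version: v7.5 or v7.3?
v7.5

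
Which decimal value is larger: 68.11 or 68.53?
68.53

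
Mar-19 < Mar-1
False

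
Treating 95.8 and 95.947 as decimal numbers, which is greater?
95.947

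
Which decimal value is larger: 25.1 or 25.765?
25.765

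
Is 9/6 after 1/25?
Yes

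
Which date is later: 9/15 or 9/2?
9/15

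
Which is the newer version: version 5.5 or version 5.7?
version 5.7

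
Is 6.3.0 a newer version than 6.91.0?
No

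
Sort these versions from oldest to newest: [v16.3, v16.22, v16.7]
[v16.3, v16.7, v16.22]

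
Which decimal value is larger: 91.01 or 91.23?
91.23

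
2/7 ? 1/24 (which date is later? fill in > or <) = >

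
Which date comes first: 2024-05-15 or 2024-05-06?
2024-05-06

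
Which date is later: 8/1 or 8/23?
8/23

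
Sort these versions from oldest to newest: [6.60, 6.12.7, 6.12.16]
[6.12.7, 6.12.16, 6.60]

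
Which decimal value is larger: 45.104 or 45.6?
45.6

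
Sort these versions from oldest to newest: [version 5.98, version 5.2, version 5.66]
[version 5.2, version 5.66, version 5.98]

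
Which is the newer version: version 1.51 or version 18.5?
version 18.5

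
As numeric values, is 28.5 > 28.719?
False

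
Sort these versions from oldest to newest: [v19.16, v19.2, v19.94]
[v19.2, v19.16, v19.94]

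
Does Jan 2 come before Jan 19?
Yes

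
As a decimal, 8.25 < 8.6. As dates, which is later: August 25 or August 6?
August 25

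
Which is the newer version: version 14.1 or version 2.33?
version 14.1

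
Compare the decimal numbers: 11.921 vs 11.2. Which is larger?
11.921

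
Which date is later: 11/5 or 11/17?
11/17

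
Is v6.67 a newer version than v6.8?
Yes. Version numbers are compared segment by segment as integers, not as decimals: minor version 67 > 8, so v6.67 > v6.8 (even though the decimal 6.67 < 6.8).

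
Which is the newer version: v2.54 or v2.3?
v2.54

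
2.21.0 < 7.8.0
True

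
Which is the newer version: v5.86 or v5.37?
v5.86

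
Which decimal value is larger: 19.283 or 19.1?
19.283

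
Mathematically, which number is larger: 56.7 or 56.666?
56.7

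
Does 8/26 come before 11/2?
Yes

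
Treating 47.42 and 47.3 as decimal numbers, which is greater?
47.42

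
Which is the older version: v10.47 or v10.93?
v10.47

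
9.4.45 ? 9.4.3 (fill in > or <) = >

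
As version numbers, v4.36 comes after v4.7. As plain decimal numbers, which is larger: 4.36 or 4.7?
4.7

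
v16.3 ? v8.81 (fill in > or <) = >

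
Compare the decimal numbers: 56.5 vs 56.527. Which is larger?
56.527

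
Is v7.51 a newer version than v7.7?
Yes. Version numbers are compared segment by segment as integers, not as decimals: minor version 51 > 7, so v7.51 > v7.7 (even though the decimal 7.51 < 7.7).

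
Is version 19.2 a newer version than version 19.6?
No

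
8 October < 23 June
False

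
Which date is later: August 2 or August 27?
August 27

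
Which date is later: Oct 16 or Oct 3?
Oct 16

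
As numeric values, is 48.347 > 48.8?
False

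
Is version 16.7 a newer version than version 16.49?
No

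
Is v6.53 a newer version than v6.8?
Yes. Version numbers are compared segment by segment as integers, not as decimals: minor version 53 > 8, so v6.53 > v6.8 (even though the decimal 6.53 < 6.8).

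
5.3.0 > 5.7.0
False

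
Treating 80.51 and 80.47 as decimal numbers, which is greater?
80.51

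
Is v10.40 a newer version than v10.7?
Yes. Version numbers are compared segment by segment as integers, not as decimals: minor version 40 > 7, so v10.40 > v10.7 (even though the decimal 10.40 < 10.7).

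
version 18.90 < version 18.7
False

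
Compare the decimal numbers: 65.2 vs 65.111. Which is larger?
65.2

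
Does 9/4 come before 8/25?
No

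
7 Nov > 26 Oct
True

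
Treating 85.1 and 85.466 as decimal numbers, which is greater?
85.466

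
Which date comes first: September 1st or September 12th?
September 1st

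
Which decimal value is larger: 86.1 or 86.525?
86.525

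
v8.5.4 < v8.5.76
True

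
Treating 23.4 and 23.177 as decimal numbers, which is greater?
23.4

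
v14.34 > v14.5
True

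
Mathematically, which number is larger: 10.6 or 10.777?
10.777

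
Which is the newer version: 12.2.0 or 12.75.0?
12.75.0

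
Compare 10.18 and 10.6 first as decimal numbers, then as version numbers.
As decimals: 10.18 < 10.6. As versions: v10.18 > v10.6 (minor version 18 > 6).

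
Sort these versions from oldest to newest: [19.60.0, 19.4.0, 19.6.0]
[19.4.0, 19.6.0, 19.60.0]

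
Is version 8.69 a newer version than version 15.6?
No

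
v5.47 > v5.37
True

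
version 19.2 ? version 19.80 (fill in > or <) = <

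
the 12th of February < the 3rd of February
False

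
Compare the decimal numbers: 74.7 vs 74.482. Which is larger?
74.7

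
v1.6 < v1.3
False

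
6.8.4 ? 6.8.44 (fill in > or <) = <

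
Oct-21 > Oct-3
True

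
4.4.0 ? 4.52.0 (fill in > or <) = <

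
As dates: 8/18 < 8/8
False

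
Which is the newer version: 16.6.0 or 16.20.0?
16.20.0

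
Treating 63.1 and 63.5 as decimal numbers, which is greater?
63.5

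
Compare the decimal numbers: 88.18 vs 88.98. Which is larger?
88.98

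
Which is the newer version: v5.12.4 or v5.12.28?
v5.12.28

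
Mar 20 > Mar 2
True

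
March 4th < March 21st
True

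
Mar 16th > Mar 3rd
True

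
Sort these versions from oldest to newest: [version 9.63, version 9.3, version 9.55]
[version 9.3, version 9.55, version 9.63]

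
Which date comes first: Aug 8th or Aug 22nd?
Aug 8th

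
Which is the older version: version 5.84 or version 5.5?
version 5.5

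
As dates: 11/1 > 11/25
False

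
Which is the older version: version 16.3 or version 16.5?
version 16.3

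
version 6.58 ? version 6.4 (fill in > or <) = >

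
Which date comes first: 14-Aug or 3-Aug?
3-Aug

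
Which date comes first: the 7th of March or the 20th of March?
the 7th of March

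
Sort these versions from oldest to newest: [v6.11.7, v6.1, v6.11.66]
[v6.1, v6.11.7, v6.11.66]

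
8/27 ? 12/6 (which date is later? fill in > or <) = <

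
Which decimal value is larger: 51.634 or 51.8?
51.8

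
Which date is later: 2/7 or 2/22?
2/22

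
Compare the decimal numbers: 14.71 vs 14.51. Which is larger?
14.71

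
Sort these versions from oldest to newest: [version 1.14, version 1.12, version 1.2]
[version 1.2, version 1.12, version 1.14]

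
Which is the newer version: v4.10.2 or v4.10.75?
v4.10.75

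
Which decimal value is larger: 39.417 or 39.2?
39.417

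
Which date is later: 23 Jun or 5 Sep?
5 Sep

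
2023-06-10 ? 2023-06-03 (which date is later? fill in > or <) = >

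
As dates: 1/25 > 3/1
False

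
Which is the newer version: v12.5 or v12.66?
v12.66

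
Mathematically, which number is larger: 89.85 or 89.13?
89.85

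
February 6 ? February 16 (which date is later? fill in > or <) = <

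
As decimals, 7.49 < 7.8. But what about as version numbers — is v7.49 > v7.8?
True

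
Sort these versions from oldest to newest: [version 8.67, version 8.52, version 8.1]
[version 8.1, version 8.52, version 8.67]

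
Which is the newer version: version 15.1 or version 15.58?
version 15.58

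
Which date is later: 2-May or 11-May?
11-May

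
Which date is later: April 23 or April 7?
April 23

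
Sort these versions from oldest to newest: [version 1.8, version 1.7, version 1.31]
[version 1.7, version 1.8, version 1.31]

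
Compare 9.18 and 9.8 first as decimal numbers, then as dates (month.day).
As decimals: 9.18 < 9.8. As dates: 9/18 is later than 9/8 (day 18 > day 8).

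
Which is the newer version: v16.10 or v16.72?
v16.72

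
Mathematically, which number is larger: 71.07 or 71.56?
71.56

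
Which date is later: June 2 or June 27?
June 27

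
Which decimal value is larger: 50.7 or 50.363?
50.7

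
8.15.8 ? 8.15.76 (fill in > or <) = <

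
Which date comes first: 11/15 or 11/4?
11/4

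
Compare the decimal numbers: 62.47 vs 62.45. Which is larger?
62.47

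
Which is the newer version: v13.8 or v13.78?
v13.78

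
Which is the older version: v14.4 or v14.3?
v14.3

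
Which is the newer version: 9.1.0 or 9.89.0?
9.89.0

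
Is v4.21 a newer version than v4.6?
Yes. Version numbers are compared segment by segment as integers, not as decimals: minor version 21 > 6, so v4.21 > v4.6 (even though the decimal 4.21 < 4.6).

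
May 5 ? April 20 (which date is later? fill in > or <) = >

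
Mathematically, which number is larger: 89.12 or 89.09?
89.12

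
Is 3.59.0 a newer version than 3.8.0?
Yes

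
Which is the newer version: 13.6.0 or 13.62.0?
13.62.0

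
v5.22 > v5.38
False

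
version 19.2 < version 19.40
True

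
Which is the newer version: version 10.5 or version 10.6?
version 10.6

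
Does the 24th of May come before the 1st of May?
No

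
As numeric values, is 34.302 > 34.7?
False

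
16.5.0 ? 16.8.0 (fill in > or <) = <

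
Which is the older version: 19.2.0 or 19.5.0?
19.2.0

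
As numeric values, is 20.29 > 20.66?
False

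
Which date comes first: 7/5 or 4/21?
4/21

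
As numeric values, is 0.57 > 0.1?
True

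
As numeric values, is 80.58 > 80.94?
False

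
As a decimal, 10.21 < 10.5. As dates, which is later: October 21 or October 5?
October 21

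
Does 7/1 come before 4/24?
No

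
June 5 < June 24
True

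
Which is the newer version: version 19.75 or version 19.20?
version 19.75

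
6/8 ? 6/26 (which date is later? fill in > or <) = <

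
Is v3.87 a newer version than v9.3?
No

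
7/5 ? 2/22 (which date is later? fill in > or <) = >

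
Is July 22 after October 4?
No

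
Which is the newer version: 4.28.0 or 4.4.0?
4.28.0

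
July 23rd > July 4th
True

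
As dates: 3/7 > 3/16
False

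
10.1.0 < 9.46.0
False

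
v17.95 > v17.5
True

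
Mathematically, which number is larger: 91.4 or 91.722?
91.722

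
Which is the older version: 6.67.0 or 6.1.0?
6.1.0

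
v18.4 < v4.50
False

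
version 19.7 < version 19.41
True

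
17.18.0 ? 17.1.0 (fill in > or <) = >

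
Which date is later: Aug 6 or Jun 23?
Aug 6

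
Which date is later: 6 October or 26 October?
26 October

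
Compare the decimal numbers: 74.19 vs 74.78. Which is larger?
74.78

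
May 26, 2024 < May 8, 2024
False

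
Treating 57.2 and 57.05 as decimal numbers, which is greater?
57.2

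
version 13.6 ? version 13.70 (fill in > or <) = <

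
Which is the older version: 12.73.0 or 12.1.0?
12.1.0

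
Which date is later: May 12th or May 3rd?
May 12th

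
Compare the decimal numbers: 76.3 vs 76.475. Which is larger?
76.475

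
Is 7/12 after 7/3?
Yes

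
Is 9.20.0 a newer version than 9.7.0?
Yes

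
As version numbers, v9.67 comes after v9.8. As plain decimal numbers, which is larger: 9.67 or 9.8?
9.8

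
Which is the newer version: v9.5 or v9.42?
v9.42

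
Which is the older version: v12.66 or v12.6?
v12.6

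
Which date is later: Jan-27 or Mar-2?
Mar-2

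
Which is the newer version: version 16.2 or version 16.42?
version 16.42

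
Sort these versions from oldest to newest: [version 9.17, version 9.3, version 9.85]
[version 9.3, version 9.17, version 9.85]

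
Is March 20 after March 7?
Yes. Day 20 comes after day 7 in March — this is a date comparison, not a decimal one (the decimal 3.20 would be smaller than 3.7).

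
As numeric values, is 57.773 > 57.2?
True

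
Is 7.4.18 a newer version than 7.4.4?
Yes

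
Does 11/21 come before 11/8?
No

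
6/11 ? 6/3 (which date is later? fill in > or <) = >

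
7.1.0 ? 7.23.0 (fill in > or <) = <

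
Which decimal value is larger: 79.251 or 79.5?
79.5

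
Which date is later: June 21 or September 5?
September 5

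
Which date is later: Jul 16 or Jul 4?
Jul 16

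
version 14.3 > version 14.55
False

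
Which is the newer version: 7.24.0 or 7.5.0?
7.24.0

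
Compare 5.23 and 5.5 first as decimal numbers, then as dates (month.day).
As decimals: 5.23 < 5.5. As dates: 5/23 is later than 5/5 (day 23 > day 5).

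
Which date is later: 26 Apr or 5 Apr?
26 Apr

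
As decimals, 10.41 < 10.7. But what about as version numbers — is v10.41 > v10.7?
True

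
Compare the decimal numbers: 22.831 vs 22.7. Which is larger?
22.831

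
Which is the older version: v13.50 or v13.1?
v13.1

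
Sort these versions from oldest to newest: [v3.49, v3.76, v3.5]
[v3.5, v3.49, v3.76]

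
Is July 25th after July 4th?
Yes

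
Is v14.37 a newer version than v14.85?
No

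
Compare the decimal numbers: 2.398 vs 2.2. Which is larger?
2.398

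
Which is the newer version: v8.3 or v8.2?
v8.3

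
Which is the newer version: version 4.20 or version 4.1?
version 4.20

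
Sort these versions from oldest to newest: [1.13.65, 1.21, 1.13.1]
[1.13.1, 1.13.65, 1.21]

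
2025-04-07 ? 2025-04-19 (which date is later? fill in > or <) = <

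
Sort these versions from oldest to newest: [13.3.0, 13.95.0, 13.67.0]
[13.3.0, 13.67.0, 13.95.0]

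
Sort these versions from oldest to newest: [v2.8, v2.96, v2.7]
[v2.7, v2.8, v2.96]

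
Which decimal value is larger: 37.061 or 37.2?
37.2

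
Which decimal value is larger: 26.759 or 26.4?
26.759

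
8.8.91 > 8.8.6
True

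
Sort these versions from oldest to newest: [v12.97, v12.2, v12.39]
[v12.2, v12.39, v12.97]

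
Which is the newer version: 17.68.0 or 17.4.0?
17.68.0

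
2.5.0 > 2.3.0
True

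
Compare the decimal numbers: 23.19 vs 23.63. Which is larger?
23.63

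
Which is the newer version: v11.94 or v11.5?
v11.94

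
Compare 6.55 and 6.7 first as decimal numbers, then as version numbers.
As decimals: 6.55 < 6.7. As versions: v6.55 > v6.7 (minor version 55 > 7).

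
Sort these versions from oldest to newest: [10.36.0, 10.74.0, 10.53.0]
[10.36.0, 10.53.0, 10.74.0]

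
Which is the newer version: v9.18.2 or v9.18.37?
v9.18.37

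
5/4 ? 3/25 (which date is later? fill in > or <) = >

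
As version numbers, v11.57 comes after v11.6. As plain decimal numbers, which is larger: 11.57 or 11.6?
11.6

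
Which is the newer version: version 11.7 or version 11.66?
version 11.66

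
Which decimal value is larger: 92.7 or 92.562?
92.7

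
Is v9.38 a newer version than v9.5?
Yes. Version numbers are compared segment by segment as integers, not as decimals: minor version 38 > 5, so v9.38 > v9.5 (even though the decimal 9.38 < 9.5).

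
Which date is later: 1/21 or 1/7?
1/21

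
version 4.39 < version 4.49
True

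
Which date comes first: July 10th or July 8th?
July 8th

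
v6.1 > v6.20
False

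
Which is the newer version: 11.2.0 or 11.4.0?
11.4.0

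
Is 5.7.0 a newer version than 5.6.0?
Yes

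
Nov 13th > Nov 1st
True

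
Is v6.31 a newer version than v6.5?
Yes. Version numbers are compared segment by segment as integers, not as decimals: minor version 31 > 5, so v6.31 > v6.5 (even though the decimal 6.31 < 6.5).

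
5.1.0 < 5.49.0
True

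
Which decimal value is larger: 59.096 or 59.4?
59.4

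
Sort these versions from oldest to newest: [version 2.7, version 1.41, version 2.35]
[version 1.41, version 2.7, version 2.35]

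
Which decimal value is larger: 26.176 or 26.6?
26.6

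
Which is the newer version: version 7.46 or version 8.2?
version 8.2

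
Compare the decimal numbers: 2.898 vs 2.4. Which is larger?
2.898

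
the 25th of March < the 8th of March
False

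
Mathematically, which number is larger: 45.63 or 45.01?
45.63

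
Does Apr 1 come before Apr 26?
Yes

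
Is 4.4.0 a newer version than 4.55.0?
No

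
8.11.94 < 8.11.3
False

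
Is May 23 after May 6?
Yes. Day 23 comes after day 6 in May — this is a date comparison, not a decimal one (the decimal 5.23 would be smaller than 5.6).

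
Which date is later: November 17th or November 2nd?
November 17th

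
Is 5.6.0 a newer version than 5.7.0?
No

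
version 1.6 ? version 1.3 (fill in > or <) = >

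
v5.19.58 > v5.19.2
True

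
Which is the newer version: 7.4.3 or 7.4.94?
7.4.94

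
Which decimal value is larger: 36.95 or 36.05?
36.95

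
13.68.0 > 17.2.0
False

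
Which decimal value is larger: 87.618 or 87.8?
87.8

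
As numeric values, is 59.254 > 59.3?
False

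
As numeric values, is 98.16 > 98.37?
False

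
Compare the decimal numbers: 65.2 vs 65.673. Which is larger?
65.673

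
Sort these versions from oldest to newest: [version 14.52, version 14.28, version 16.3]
[version 14.28, version 14.52, version 16.3]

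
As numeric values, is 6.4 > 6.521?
False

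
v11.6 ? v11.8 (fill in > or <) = <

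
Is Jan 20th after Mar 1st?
No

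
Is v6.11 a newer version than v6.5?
Yes. Version numbers are compared segment by segment as integers, not as decimals: minor version 11 > 5, so v6.11 > v6.5 (even though the decimal 6.11 < 6.5).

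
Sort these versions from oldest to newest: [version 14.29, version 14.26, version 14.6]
[version 14.6, version 14.26, version 14.29]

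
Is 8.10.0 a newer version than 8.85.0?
No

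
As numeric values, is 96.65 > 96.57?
True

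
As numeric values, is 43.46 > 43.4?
True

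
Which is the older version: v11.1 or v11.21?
v11.1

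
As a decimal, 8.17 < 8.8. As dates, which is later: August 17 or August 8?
August 17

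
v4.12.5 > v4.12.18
False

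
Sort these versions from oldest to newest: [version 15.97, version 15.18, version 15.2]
[version 15.2, version 15.18, version 15.97]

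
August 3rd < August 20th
True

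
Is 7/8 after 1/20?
Yes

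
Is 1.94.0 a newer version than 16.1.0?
No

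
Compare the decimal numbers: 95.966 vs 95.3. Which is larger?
95.966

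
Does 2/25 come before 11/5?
Yes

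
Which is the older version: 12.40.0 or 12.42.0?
12.40.0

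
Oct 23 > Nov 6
False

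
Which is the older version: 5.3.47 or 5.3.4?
5.3.4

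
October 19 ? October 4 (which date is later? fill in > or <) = >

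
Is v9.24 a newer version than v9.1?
Yes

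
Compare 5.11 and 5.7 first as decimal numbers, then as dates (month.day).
As decimals: 5.11 < 5.7. As dates: 5/11 is later than 5/7 (day 11 > day 7).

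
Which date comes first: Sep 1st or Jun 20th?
Jun 20th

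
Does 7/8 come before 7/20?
Yes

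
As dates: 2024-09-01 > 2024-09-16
False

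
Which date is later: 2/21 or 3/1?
3/1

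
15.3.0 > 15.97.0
False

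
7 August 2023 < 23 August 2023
True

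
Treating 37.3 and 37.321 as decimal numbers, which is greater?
37.321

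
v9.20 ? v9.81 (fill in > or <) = <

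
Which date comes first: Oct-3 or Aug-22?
Aug-22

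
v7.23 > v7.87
False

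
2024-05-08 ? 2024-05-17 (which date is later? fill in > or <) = <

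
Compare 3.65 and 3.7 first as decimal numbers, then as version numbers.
As decimals: 3.65 < 3.7. As versions: v3.65 > v3.7 (minor version 65 > 7).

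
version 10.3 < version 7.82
False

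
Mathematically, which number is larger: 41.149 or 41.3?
41.3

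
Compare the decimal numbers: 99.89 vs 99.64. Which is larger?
99.89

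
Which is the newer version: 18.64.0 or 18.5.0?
18.64.0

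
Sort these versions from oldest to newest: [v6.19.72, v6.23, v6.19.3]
[v6.19.3, v6.19.72, v6.23]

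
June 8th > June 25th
False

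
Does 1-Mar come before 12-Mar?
Yes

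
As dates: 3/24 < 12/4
True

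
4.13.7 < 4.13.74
True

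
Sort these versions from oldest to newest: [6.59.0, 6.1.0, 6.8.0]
[6.1.0, 6.8.0, 6.59.0]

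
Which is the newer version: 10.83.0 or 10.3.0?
10.83.0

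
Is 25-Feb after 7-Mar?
No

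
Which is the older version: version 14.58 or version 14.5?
version 14.5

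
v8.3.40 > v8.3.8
True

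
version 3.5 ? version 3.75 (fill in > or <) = <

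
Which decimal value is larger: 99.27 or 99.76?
99.76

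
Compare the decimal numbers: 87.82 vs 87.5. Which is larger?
87.82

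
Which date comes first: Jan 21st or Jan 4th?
Jan 4th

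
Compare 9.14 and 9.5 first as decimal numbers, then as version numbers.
As decimals: 9.14 < 9.5. As versions: v9.14 > v9.5 (minor version 14 > 5).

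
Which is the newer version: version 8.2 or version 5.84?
version 8.2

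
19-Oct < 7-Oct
False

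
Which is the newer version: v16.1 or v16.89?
v16.89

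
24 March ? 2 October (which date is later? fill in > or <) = <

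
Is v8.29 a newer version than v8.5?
Yes. Version numbers are compared segment by segment as integers, not as decimals: minor version 29 > 5, so v8.29 > v8.5 (even though the decimal 8.29 < 8.5).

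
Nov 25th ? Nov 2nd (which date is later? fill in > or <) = >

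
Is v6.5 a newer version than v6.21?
No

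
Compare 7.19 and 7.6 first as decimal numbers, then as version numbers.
As decimals: 7.19 < 7.6. As versions: v7.19 > v7.6 (minor version 19 > 6).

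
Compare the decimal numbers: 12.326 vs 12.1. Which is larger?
12.326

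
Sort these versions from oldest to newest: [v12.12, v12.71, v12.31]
[v12.12, v12.31, v12.71]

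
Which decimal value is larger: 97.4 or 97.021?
97.4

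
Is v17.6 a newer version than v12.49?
Yes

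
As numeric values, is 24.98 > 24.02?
True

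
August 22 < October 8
True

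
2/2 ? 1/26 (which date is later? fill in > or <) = >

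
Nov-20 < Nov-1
False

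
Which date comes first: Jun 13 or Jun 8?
Jun 8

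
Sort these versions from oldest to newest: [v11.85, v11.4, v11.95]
[v11.4, v11.85, v11.95]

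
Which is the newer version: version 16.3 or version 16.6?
version 16.6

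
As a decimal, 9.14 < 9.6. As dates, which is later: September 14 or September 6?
September 14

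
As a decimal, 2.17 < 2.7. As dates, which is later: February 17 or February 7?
February 17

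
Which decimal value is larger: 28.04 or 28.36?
28.36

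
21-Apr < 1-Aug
True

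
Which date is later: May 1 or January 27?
May 1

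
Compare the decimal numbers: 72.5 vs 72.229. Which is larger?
72.5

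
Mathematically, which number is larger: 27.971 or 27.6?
27.971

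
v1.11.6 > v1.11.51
False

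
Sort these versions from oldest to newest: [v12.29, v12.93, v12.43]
[v12.29, v12.43, v12.93]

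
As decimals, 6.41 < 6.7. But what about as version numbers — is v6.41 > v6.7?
True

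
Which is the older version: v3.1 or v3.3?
v3.1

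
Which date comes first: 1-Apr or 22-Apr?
1-Apr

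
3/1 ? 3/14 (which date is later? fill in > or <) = <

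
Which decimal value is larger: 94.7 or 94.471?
94.7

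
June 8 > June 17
False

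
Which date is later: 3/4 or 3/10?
3/10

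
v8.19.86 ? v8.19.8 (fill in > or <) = >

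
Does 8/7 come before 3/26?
No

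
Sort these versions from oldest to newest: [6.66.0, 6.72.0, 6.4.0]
[6.4.0, 6.66.0, 6.72.0]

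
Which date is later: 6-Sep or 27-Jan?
6-Sep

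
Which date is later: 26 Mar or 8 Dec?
8 Dec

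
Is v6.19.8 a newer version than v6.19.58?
No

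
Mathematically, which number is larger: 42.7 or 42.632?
42.7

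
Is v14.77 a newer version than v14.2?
Yes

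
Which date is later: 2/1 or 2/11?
2/11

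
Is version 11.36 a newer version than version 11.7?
Yes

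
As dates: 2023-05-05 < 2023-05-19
True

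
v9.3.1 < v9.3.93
True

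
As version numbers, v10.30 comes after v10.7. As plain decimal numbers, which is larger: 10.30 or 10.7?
10.7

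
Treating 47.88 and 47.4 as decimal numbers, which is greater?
47.88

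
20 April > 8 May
False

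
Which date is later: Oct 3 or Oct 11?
Oct 11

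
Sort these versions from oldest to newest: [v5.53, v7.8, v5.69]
[v5.53, v5.69, v7.8]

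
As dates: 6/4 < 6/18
True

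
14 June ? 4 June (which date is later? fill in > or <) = >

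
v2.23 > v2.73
False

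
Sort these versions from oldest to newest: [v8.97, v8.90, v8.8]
[v8.8, v8.90, v8.97]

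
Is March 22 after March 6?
Yes. Day 22 comes after day 6 in March — this is a date comparison, not a decimal one (the decimal 3.22 would be smaller than 3.6).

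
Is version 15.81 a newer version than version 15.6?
Yes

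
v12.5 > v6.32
True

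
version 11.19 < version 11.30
True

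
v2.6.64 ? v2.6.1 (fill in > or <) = >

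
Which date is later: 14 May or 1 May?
14 May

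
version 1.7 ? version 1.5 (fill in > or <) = >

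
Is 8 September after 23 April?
Yes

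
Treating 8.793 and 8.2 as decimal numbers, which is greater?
8.793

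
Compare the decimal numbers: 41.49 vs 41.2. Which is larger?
41.49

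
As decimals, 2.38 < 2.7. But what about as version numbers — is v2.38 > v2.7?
True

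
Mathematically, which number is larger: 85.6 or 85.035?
85.6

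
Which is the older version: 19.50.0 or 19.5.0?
19.5.0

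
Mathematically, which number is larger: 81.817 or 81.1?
81.817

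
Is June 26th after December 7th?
No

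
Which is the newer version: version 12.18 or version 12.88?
version 12.88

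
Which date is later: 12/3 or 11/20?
12/3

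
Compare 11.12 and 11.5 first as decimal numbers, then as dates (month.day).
As decimals: 11.12 < 11.5. As dates: 11/12 is later than 11/5 (day 12 > day 5).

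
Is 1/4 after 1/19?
No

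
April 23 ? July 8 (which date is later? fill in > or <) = <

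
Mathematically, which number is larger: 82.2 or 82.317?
82.317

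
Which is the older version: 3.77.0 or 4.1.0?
3.77.0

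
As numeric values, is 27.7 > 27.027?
True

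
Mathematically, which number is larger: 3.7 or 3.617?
3.7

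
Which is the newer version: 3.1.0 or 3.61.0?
3.61.0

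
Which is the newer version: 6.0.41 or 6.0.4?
6.0.41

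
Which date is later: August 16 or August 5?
August 16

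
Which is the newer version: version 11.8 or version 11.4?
version 11.8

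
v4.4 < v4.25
True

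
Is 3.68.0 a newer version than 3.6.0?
Yes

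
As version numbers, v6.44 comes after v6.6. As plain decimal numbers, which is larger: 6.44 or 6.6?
6.6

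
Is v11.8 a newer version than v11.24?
No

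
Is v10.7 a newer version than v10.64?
No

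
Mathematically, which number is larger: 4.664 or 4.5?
4.664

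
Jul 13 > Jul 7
True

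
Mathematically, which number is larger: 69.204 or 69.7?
69.7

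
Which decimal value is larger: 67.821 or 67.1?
67.821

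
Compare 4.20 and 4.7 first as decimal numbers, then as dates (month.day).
As decimals: 4.20 < 4.7. As dates: 4/20 is later than 4/7 (day 20 > day 7).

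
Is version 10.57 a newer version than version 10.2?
Yes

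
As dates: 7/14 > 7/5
True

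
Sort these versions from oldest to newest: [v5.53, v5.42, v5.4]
[v5.4, v5.42, v5.53]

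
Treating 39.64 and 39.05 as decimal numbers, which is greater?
39.64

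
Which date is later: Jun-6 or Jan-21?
Jun-6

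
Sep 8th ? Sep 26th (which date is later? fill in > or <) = <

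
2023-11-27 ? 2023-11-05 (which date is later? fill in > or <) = >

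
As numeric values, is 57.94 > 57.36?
True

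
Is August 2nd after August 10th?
No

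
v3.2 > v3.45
False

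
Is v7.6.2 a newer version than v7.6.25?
No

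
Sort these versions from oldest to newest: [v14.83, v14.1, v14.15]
[v14.1, v14.15, v14.83]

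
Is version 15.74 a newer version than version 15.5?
Yes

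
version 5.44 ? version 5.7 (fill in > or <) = >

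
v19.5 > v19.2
True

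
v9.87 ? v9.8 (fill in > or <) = >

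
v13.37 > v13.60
False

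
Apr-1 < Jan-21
False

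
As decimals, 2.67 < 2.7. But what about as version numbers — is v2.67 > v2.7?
True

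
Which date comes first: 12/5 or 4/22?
4/22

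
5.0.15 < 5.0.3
False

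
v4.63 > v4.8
True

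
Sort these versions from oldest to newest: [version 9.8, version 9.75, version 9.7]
[version 9.7, version 9.8, version 9.75]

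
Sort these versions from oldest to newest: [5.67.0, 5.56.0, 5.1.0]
[5.1.0, 5.56.0, 5.67.0]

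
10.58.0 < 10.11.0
False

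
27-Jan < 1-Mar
True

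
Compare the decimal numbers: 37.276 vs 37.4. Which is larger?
37.4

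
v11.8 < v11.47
True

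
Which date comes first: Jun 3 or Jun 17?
Jun 3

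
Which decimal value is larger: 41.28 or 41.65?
41.65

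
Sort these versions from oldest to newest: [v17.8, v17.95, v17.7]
[v17.7, v17.8, v17.95]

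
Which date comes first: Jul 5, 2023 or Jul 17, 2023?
Jul 5, 2023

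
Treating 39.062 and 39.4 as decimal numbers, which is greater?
39.4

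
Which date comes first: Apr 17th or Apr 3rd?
Apr 3rd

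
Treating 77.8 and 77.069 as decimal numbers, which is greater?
77.8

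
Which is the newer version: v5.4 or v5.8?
v5.8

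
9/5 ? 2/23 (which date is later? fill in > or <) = >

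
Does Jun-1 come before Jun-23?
Yes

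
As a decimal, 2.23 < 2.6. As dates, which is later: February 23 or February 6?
February 23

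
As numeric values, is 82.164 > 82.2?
False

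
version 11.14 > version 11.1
True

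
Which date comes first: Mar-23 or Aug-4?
Mar-23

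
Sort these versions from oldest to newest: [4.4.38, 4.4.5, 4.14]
[4.4.5, 4.4.38, 4.14]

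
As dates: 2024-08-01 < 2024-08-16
True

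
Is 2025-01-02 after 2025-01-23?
No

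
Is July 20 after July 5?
Yes. Day 20 comes after day 5 in July — this is a date comparison, not a decimal one (the decimal 7.20 would be smaller than 7.5).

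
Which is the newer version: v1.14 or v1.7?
v1.14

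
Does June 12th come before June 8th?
No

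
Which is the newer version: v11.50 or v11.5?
v11.50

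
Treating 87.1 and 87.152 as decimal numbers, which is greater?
87.152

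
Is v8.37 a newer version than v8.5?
Yes. Version numbers are compared segment by segment as integers, not as decimals: minor version 37 > 5, so v8.37 > v8.5 (even though the decimal 8.37 < 8.5).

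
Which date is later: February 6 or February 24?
February 24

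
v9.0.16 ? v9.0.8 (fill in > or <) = >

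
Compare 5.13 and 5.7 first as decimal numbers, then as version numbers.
As decimals: 5.13 < 5.7. As versions: v5.13 > v5.7 (minor version 13 > 7).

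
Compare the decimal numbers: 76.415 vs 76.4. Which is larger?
76.415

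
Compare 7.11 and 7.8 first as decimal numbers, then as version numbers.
As decimals: 7.11 < 7.8. As versions: v7.11 > v7.8 (minor version 11 > 8).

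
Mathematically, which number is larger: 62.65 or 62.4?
62.65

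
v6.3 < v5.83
False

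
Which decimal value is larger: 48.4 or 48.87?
48.87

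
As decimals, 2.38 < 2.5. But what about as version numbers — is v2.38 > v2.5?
True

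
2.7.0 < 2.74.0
True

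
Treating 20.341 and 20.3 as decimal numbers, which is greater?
20.341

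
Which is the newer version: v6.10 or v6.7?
v6.10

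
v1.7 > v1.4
True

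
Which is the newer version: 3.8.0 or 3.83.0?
3.83.0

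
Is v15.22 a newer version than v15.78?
No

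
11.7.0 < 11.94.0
True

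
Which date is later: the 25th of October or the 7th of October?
the 25th of October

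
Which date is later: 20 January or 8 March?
8 March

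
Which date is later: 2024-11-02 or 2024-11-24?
2024-11-24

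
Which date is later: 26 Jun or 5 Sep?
5 Sep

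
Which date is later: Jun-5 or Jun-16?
Jun-16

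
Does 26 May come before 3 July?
Yes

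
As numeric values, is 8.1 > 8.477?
False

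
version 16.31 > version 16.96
False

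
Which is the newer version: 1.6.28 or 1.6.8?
1.6.28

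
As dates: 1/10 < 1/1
False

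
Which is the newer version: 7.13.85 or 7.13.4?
7.13.85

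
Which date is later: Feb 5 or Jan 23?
Feb 5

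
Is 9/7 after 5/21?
Yes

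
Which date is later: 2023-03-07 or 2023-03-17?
2023-03-17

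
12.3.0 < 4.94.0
False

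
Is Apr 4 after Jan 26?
Yes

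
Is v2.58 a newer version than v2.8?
Yes. Version numbers are compared segment by segment as integers, not as decimals: minor version 58 > 8, so v2.58 > v2.8 (even though the decimal 2.58 < 2.8).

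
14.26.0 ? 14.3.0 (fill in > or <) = >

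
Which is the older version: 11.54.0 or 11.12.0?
11.12.0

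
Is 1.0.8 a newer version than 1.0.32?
No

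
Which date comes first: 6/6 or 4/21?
4/21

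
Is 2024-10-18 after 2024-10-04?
Yes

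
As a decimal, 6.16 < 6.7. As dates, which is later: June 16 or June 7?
June 16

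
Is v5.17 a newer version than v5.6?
Yes. Version numbers are compared segment by segment as integers, not as decimals: minor version 17 > 6, so v5.17 > v5.6 (even though the decimal 5.17 < 5.6).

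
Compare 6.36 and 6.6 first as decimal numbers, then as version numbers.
As decimals: 6.36 < 6.6. As versions: v6.36 > v6.6 (minor version 36 > 6).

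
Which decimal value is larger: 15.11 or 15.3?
15.3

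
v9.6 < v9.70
True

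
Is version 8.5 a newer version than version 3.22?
Yes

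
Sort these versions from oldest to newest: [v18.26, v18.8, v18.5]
[v18.5, v18.8, v18.26]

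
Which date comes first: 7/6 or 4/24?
4/24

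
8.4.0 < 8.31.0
True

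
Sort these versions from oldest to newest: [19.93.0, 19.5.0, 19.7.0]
[19.5.0, 19.7.0, 19.93.0]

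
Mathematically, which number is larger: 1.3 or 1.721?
1.721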